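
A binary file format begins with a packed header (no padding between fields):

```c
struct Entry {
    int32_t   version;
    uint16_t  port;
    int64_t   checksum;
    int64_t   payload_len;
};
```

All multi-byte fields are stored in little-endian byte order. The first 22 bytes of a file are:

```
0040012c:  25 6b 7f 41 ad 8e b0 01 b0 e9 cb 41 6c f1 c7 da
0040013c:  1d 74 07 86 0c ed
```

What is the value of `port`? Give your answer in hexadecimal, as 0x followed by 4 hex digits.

`port` follows `version` (4 bytes), so it starts at byte offset 4 and occupies 2 bytes.
Bytes at offsets 4..5: AD 8E.
Little-endian: lowest address holds the least-significant byte.
Reassemble most-significant byte first: 8E AD → 0x8EAD.

0x8EAD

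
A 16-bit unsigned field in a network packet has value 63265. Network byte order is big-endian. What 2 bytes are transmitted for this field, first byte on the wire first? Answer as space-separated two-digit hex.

F7 21

63265 in hexadecimal, padded to 16 bits, is 0xF721.
Split into bytes (most-significant first): F7 21.
Big-endian: lowest address holds the most-significant byte.
So the memory order matches the most-significant-first order: F7 21.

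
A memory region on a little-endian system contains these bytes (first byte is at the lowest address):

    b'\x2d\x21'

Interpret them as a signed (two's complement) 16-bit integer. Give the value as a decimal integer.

In little-endian order the low byte comes first in memory.
Reassemble most-significant byte first: 21 2D → 0x212D.
0x212D = 8493.

8493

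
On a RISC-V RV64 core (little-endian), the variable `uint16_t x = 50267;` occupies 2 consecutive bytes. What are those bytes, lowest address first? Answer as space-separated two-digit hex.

50267 in hexadecimal, padded to 16 bits, is 0xC45B.
Split into bytes (most-significant first): C4 5B.
Little-endian: lowest address holds the least-significant byte.
So at ascending addresses the bytes are 5B C4.

5B C4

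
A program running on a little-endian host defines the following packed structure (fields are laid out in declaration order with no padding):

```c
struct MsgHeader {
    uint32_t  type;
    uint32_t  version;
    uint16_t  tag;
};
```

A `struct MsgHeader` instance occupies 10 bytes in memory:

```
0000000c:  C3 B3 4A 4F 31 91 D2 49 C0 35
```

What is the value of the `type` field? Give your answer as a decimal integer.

1330295747

`type` is the first field, at byte offset 0, occupying 4 bytes.
Bytes at offsets 0..3: C3 B3 4A 4F.
Little-endian stores the least-significant byte at the lowest address.
Reassemble most-significant byte first: 4F 4A B3 C3 → 0x4F4AB3C3.
0x4F4AB3C3 = 1330295747.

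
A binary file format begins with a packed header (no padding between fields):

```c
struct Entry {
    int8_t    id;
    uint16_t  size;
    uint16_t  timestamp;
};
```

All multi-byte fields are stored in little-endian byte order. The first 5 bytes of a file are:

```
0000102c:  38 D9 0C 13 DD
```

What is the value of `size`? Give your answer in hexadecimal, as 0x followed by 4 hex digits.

0x0CD9

`size` follows `id` (1 byte), so it starts at byte offset 1 and occupies 2 bytes.
Bytes at offsets 1..2: D9 0C.
Little-endian stores the least-significant byte at the lowest address.
Reassemble most-significant byte first: 0C D9 → 0x0CD9.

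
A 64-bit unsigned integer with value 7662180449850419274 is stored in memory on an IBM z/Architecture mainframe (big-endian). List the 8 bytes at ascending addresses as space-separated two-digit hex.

7662180449850419274 in hexadecimal, padded to 64 bits, is 0x6A558885EE46E84A.
Split into bytes (most-significant first): 6A 55 88 85 EE 46 E8 4A.
Big-endian: lowest address holds the most-significant byte.
So the memory order matches the most-significant-first order: 6A 55 88 85 EE 46 E8 4A.

6A 55 88 85 EE 46 E8 4A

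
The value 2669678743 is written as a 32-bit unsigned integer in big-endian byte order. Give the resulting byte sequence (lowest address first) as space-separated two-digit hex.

2669678743 in hexadecimal, padded to 32 bits, is 0x9F201097.
Split into bytes (most-significant first): 9F 20 10 97.
Big-endian: lowest address holds the most-significant byte.
So the memory order matches the most-significant-first order: 9F 20 10 97.

9F 20 10 97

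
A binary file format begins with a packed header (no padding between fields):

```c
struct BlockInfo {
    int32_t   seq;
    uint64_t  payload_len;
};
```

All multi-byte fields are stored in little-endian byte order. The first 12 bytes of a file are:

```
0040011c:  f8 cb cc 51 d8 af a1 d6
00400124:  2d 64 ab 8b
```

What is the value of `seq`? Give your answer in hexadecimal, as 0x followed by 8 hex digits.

`seq` is the first field, at byte offset 0, occupying 4 bytes.
Bytes at offsets 0..3: F8 CB CC 51.
Little-endian stores the least-significant byte at the lowest address.
Reassemble most-significant byte first: 51 CC CB F8 → 0x51CCCBF8.

0x51CCCBF8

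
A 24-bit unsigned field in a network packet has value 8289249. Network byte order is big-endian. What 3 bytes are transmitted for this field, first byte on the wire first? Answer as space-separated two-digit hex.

7E 7B E1

8289249 in hexadecimal, padded to 24 bits, is 0x7E7BE1.
Split into bytes (most-significant first): 7E 7B E1.
Big-endian: lowest address holds the most-significant byte.
So the memory order matches the most-significant-first order: 7E 7B E1.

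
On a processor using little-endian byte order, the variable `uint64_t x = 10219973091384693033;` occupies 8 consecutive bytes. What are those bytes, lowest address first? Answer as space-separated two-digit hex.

10219973091384693033 in hexadecimal, padded to 64 bits, is 0x8DD4A360FE091129.
Split into bytes (most-significant first): 8D D4 A3 60 FE 09 11 29.
Little-endian: lowest address holds the least-significant byte.
So at ascending addresses the bytes are 29 11 09 FE 60 A3 D4 8D.

29 11 09 FE 60 A3 D4 8D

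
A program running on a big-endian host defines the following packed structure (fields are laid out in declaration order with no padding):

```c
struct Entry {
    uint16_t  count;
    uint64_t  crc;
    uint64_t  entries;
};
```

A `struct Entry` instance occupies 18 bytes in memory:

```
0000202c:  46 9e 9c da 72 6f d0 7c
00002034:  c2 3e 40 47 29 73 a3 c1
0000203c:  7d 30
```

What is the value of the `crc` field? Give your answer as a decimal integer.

11302472039404454462

`crc` follows `count` (2 bytes), so it starts at byte offset 2 and occupies 8 bytes.
Bytes at offsets 2..9: 9C DA 72 6F D0 7C C2 3E.
Big-endian stores the most-significant byte at the lowest address.
The bytes are already most-significant first: 0x9CDA726FD07CC23E.
0x9CDA726FD07CC23E = 11302472039404454462.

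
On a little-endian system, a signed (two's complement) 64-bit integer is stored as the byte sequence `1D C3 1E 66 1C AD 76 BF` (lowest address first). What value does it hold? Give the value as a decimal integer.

-4650339227729476835

In little-endian order the low byte comes first in memory.
Reassemble most-significant byte first: BF 76 AD 1C 66 1E C3 1D → 0xBF76AD1C661EC31D.
Top bit is set, so as a signed 64-bit value this is 0xBF76AD1C661EC31D − 2^64 = -4650339227729476835.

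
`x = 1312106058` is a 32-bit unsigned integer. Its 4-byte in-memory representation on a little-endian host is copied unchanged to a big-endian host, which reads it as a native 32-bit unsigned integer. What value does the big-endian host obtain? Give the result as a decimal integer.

1244017998

1312106058 in 32-bit hexadecimal is 0x4E35264A.
Stored little-endian, the bytes at ascending addresses are 4A 26 35 4E.
Read back as big-endian, the last byte is least significant, giving 0x4A26354E.
0x4A26354E = 1244017998.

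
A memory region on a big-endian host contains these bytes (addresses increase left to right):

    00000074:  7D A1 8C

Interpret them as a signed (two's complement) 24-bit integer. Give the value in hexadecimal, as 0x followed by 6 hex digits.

0x7DA18C

In big-endian order the high byte comes first in memory.
The bytes are already most-significant first: 0x7DA18C.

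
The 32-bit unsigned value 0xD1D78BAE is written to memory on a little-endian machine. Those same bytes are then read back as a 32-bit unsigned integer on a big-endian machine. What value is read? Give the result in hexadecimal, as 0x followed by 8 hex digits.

0xAE8BD7D1

Stored little-endian, the bytes at ascending addresses are AE 8B D7 D1.
Read back as big-endian, the last byte is least significant, giving 0xAE8BD7D1.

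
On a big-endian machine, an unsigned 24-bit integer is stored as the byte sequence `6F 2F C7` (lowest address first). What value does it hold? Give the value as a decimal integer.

Big-endian: lowest address holds the most-significant byte.
The bytes are already most-significant first: 0x6F2FC7.
0x6F2FC7 = 7286727.

7286727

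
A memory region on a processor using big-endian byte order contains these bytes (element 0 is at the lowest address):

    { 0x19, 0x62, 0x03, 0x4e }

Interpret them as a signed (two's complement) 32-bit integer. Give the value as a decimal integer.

In big-endian order the high byte comes first in memory.
The bytes are already most-significant first: 0x1962034E.
0x1962034E = 425853774.

425853774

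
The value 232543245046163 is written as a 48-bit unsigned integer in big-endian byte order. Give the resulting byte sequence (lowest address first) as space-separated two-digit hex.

232543245046163 in hexadecimal, padded to 48 bits, is 0xD37F31841193.
Split into bytes (most-significant first): D3 7F 31 84 11 93.
Big-endian stores the most-significant byte at the lowest address.
So the memory order matches the most-significant-first order: D3 7F 31 84 11 93.

D3 7F 31 84 11 93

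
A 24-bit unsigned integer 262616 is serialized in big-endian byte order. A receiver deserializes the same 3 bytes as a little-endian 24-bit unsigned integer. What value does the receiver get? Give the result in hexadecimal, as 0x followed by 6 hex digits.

262616 in 24-bit hexadecimal is 0x0401D8.
Stored big-endian, the bytes at ascending addresses are 04 01 D8.
Read back as little-endian, the first byte is least significant, giving 0xD80104.

0xD80104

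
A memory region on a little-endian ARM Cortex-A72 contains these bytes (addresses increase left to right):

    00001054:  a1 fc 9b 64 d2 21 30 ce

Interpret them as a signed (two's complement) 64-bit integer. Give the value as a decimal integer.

Little-endian: lowest address holds the least-significant byte.
Reassemble most-significant byte first: CE 30 21 D2 64 9B FC A1 → 0xCE3021D2649BFCA1.
Top bit is set, so as a signed 64-bit value this is 0xCE3021D2649BFCA1 − 2^64 = -3589331715499492191.

-3589331715499492191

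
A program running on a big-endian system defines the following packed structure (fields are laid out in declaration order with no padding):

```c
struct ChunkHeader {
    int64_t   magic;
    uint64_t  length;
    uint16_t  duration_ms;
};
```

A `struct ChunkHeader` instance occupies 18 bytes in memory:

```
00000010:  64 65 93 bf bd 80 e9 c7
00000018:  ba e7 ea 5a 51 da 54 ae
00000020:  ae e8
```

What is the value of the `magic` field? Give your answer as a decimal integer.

7234350828167948743

`magic` is the first field, at byte offset 0, occupying 8 bytes.
Bytes at offsets 0..7: 64 65 93 BF BD 80 E9 C7.
In big-endian order the high byte comes first in memory.
The bytes are already most-significant first: 0x646593BFBD80E9C7.
0x646593BFBD80E9C7 = 7234350828167948743.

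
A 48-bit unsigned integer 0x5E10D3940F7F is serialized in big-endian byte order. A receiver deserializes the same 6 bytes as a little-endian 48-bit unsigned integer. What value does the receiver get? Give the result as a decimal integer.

Stored big-endian, the bytes at ascending addresses are 5E 10 D3 94 0F 7F.
Read back as little-endian, the first byte is least significant, giving 0x7F0F94D3105E.
0x7F0F94D3105E = 139704898097246.

139704898097246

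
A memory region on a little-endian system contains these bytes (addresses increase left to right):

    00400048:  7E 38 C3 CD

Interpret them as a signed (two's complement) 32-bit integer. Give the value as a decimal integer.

Little-endian stores the least-significant byte at the lowest address.
Reassemble most-significant byte first: CD C3 38 7E → 0xCDC3387E.
Top bit is set, so as a signed 32-bit value this is 0xCDC3387E − 2^32 = -842844034.

-842844034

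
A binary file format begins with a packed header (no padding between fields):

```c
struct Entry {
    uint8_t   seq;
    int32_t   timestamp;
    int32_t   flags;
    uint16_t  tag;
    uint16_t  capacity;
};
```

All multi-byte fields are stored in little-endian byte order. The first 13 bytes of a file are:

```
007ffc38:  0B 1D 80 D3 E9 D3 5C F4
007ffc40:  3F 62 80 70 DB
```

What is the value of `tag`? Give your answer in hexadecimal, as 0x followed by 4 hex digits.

`tag` follows `seq` (1 B), `timestamp` (4 B), `flags` (4 B), so it starts at offset 1 + 4 + 4 = 9 and occupies 2 bytes.
Bytes at offsets 9..10: 62 80.
Little-endian stores the least-significant byte at the lowest address.
Reassemble most-significant byte first: 80 62 → 0x8062.

0x8062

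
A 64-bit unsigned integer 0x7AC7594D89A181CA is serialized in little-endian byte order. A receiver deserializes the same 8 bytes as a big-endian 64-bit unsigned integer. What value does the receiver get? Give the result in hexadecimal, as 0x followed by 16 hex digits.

Stored little-endian, the bytes at ascending addresses are CA 81 A1 89 4D 59 C7 7A.
Read back as big-endian, the last byte is least significant, giving 0xCA81A1894D59C77A.

0xCA81A1894D59C77A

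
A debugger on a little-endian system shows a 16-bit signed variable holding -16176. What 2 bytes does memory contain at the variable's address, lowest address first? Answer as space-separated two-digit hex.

D0 C0

Two's complement of -16176 in 16 bits: 16176 = 0x3F30; invert → 0xC0CF; add 1 → 0xC0D0.
Split into bytes (most-significant first): C0 D0.
Little-endian stores the least-significant byte at the lowest address.
So at ascending addresses the bytes are D0 C0.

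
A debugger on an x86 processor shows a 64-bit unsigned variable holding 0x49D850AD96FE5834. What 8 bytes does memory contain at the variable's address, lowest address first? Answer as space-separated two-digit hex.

34 58 FE 96 AD 50 D8 49

Split into bytes (most-significant first): 49 D8 50 AD 96 FE 58 34.
In little-endian order the low byte comes first in memory.
So at ascending addresses the bytes are 34 58 FE 96 AD 50 D8 49.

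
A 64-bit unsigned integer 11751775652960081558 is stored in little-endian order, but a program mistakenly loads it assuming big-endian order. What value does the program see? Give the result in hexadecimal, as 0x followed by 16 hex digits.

11751775652960081558 in 64-bit hexadecimal is 0xA316B1B15AC51696.
Stored little-endian, the bytes at ascending addresses are 96 16 C5 5A B1 B1 16 A3.
Read back as big-endian, the last byte is least significant, giving 0x9616C55AB1B116A3.

0x9616C55AB1B116A3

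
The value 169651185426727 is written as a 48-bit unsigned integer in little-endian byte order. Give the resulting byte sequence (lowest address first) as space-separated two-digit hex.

27 A1 A4 FE 4B 9A

169651185426727 in hexadecimal, padded to 48 bits, is 0x9A4BFEA4A127.
Split into bytes (most-significant first): 9A 4B FE A4 A1 27.
Little-endian: lowest address holds the least-significant byte.
So at ascending addresses the bytes are 27 A1 A4 FE 4B 9A.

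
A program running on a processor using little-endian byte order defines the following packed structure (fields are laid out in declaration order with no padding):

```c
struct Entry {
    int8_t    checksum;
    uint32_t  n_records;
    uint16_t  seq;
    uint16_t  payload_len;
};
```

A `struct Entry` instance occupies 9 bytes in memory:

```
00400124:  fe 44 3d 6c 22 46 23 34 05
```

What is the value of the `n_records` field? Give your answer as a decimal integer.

577518916

`n_records` follows `checksum` (1 byte), so it starts at byte offset 1 and occupies 4 bytes.
Bytes at offsets 1..4: 44 3D 6C 22.
Little-endian stores the least-significant byte at the lowest address.
Reassemble most-significant byte first: 22 6C 3D 44 → 0x226C3D44.
0x226C3D44 = 577518916.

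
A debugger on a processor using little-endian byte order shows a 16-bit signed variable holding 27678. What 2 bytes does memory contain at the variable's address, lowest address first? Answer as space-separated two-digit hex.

27678 in hexadecimal, padded to 16 bits, is 0x6C1E.
Split into bytes (most-significant first): 6C 1E.
Little-endian: lowest address holds the least-significant byte.
So at ascending addresses the bytes are 1E 6C.

1E 6C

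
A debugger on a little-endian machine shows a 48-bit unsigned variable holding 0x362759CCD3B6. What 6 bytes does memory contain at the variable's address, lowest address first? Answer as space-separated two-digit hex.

B6 D3 CC 59 27 36

Split into bytes (most-significant first): 36 27 59 CC D3 B6.
In little-endian order the low byte comes first in memory.
So at ascending addresses the bytes are B6 D3 CC 59 27 36.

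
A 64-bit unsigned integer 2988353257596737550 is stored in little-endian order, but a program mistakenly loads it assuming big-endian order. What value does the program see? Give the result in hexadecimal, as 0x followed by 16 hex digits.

2988353257596737550 in 64-bit hexadecimal is 0x2978C3746E6F580E.
Stored little-endian, the bytes at ascending addresses are 0E 58 6F 6E 74 C3 78 29.
Read back as big-endian, the last byte is least significant, giving 0x0E586F6E74C37829.

0x0E586F6E74C37829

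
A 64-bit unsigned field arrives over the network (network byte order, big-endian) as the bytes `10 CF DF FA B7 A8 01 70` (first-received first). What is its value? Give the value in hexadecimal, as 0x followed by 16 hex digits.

In big-endian order the high byte comes first in memory.
The bytes are already most-significant first: 0x10CFDFFAB7A80170.

0x10CFDFFAB7A80170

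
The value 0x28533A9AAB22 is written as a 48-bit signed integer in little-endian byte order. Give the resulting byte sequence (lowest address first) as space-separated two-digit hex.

22 AB 9A 3A 53 28

Split into bytes (most-significant first): 28 53 3A 9A AB 22.
Little-endian: lowest address holds the least-significant byte.
So at ascending addresses the bytes are 22 AB 9A 3A 53 28.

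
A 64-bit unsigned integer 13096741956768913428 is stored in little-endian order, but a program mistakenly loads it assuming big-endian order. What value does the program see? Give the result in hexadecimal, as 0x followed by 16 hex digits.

13096741956768913428 in 64-bit hexadecimal is 0xB5C0F96B902A5814.
Stored little-endian, the bytes at ascending addresses are 14 58 2A 90 6B F9 C0 B5.
Read back as big-endian, the last byte is least significant, giving 0x14582A906BF9C0B5.

0x14582A906BF9C0B5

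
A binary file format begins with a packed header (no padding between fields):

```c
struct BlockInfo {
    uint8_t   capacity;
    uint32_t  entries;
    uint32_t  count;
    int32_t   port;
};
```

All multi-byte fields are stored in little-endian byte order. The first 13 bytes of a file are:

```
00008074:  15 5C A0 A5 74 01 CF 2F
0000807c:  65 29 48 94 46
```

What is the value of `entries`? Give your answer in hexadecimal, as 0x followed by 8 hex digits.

0x74A5A05C

`entries` follows `capacity` (1 byte), so it starts at byte offset 1 and occupies 4 bytes.
Bytes at offsets 1..4: 5C A0 A5 74.
In little-endian order the low byte comes first in memory.
Reassemble most-significant byte first: 74 A5 A0 5C → 0x74A5A05C.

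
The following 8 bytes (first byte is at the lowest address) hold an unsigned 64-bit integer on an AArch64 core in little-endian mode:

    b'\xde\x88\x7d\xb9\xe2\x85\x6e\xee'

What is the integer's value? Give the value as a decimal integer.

Little-endian: lowest address holds the least-significant byte.
Reassemble most-significant byte first: EE 6E 85 E2 B9 7D 88 DE → 0xEE6E85E2B97D88DE.
0xEE6E85E2B97D88DE = 17180816837286136030.

17180816837286136030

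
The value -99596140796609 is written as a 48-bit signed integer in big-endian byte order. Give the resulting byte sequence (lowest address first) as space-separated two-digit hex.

A5 6A F7 68 25 3F

Two's complement of -99596140796609 in 48 bits: 99596140796609 = 0x5A950897DAC1; invert → 0xA56AF768253E; add 1 → 0xA56AF768253F.
Split into bytes (most-significant first): A5 6A F7 68 25 3F.
Big-endian: lowest address holds the most-significant byte.
So the memory order matches the most-significant-first order: A5 6A F7 68 25 3F.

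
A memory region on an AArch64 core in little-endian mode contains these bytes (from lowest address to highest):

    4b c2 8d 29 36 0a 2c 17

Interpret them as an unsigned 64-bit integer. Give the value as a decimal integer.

1669720789589279307

In little-endian order the low byte comes first in memory.
Reassemble most-significant byte first: 17 2C 0A 36 29 8D C2 4B → 0x172C0A36298DC24B.
0x172C0A36298DC24B = 1669720789589279307.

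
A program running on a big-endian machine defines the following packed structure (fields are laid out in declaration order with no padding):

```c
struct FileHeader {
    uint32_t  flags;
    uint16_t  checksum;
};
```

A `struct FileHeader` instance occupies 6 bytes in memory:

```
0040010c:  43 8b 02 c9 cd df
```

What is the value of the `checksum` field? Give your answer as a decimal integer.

`checksum` follows `flags` (4 bytes), so it starts at byte offset 4 and occupies 2 bytes.
Bytes at offsets 4..5: CD DF.
In big-endian order the high byte comes first in memory.
The bytes are already most-significant first: 0xCDDF.
0xCDDF = 52703.

52703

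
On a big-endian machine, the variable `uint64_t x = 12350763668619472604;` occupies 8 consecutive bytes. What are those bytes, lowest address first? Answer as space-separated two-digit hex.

AB 66 BA 1E 94 DD 2E DC

12350763668619472604 in hexadecimal, padded to 64 bits, is 0xAB66BA1E94DD2EDC.
Split into bytes (most-significant first): AB 66 BA 1E 94 DD 2E DC.
In big-endian order the high byte comes first in memory.
So the memory order matches the most-significant-first order: AB 66 BA 1E 94 DD 2E DC.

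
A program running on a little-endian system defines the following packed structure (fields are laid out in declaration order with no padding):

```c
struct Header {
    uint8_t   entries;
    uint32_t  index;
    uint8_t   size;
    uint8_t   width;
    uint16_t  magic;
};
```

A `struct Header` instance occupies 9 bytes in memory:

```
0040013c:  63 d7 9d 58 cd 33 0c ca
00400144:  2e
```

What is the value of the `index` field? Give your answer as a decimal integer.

3445136855

`index` follows `entries` (1 byte), so it starts at byte offset 1 and occupies 4 bytes.
Bytes at offsets 1..4: D7 9D 58 CD.
Little-endian stores the least-significant byte at the lowest address.
Reassemble most-significant byte first: CD 58 9D D7 → 0xCD589DD7.
0xCD589DD7 = 3445136855.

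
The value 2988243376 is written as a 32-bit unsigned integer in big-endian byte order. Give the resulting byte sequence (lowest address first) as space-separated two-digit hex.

2988243376 in hexadecimal, padded to 32 bits, is 0xB21CF9B0.
Split into bytes (most-significant first): B2 1C F9 B0.
In big-endian order the high byte comes first in memory.
So the memory order matches the most-significant-first order: B2 1C F9 B0.

B2 1C F9 B0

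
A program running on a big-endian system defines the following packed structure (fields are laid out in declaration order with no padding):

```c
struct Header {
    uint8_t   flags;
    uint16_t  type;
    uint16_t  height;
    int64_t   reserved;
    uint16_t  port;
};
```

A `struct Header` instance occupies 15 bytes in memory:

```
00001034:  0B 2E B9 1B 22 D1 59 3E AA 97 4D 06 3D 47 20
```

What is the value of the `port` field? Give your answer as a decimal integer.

`port` follows `flags` (1 B), `type` (2 B), `height` (2 B), `reserved` (8 B), so it starts at offset 1 + 2 + 2 + 8 = 13 and occupies 2 bytes.
Bytes at offsets 13..14: 47 20.
Big-endian: lowest address holds the most-significant byte.
The bytes are already most-significant first: 0x4720.
0x4720 = 18208.

18208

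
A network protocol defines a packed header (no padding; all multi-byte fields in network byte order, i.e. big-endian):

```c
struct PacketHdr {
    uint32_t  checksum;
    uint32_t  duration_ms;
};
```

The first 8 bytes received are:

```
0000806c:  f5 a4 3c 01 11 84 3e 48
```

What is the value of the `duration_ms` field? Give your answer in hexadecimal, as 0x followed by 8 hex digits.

0x11843E48

`duration_ms` follows `checksum` (4 bytes), so it starts at byte offset 4 and occupies 4 bytes.
Bytes at offsets 4..7: 11 84 3E 48.
Big-endian stores the most-significant byte at the lowest address.
The bytes are already most-significant first: 0x11843E48.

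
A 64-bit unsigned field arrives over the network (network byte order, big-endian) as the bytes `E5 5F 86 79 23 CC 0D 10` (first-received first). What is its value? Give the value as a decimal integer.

16528077012322749712

Big-endian stores the most-significant byte at the lowest address.
The bytes are already most-significant first: 0xE55F867923CC0D10.
0xE55F867923CC0D10 = 16528077012322749712.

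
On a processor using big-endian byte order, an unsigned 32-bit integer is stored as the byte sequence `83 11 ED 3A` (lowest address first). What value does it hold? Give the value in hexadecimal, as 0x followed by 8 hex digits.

Big-endian stores the most-significant byte at the lowest address.
The bytes are already most-significant first: 0x8311ED3A.

0x8311ED3A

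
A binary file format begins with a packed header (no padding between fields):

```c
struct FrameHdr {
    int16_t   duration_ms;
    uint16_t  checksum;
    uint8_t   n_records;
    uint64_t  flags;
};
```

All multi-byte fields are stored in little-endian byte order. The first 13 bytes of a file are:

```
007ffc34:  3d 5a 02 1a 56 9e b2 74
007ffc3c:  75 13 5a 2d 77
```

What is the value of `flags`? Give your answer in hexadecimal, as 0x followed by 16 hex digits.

0x772D5A137574B29E

`flags` follows `duration_ms` (2 B), `checksum` (2 B), `n_records` (1 B), so it starts at offset 2 + 2 + 1 = 5 and occupies 8 bytes.
Bytes at offsets 5..12: 9E B2 74 75 13 5A 2D 77.
Little-endian stores the least-significant byte at the lowest address.
Reassemble most-significant byte first: 77 2D 5A 13 75 74 B2 9E → 0x772D5A137574B29E.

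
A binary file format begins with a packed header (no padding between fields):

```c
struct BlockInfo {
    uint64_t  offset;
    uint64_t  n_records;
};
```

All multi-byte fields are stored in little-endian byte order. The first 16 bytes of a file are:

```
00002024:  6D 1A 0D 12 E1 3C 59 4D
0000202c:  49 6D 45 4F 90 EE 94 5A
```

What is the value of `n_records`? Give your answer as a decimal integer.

`n_records` follows `offset` (8 bytes), so it starts at byte offset 8 and occupies 8 bytes.
Bytes at offsets 8..15: 49 6D 45 4F 90 EE 94 5A.
In little-endian order the low byte comes first in memory.
Reassemble most-significant byte first: 5A 94 EE 90 4F 45 6D 49 → 0x5A94EE904F456D49.
0x5A94EE904F456D49 = 6527104063539342665.

6527104063539342665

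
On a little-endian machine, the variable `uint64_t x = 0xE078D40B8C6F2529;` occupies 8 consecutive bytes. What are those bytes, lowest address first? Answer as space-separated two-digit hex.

29 25 6F 8C 0B D4 78 E0

Split into bytes (most-significant first): E0 78 D4 0B 8C 6F 25 29.
Little-endian: lowest address holds the least-significant byte.
So at ascending addresses the bytes are 29 25 6F 8C 0B D4 78 E0.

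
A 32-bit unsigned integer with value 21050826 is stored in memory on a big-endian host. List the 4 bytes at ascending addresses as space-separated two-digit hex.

01 41 35 CA

21050826 in hexadecimal, padded to 32 bits, is 0x014135CA.
Split into bytes (most-significant first): 01 41 35 CA.
Big-endian: lowest address holds the most-significant byte.
So the memory order matches the most-significant-first order: 01 41 35 CA.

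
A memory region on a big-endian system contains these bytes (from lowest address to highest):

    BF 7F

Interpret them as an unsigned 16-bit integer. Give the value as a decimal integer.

49023

Big-endian stores the most-significant byte at the lowest address.
The bytes are already most-significant first: 0xBF7F.
0xBF7F = 49023.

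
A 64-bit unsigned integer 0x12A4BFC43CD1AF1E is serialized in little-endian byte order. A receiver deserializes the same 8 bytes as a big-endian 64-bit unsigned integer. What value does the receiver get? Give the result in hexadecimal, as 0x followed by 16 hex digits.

Stored little-endian, the bytes at ascending addresses are 1E AF D1 3C C4 BF A4 12.
Read back as big-endian, the last byte is least significant, giving 0x1EAFD13CC4BFA412.

0x1EAFD13CC4BFA412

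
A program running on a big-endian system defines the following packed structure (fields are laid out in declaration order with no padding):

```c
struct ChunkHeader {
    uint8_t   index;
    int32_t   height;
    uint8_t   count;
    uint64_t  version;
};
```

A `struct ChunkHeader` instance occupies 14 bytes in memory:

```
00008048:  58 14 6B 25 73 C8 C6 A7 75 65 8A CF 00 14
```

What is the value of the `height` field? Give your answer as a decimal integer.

`height` follows `index` (1 byte), so it starts at byte offset 1 and occupies 4 bytes.
Bytes at offsets 1..4: 14 6B 25 73.
Big-endian stores the most-significant byte at the lowest address.
The bytes are already most-significant first: 0x146B2573.
0x146B2573 = 342566259.

342566259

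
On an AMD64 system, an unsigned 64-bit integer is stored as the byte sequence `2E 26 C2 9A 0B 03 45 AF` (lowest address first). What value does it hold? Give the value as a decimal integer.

12629504078406362670

Little-endian: lowest address holds the least-significant byte.
Reassemble most-significant byte first: AF 45 03 0B 9A C2 26 2E → 0xAF45030B9AC2262E.
0xAF45030B9AC2262E = 12629504078406362670.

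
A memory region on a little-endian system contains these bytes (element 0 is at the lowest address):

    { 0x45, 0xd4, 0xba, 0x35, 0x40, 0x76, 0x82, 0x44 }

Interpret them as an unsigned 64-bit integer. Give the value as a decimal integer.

4936638159702905925

Little-endian: lowest address holds the least-significant byte.
Reassemble most-significant byte first: 44 82 76 40 35 BA D4 45 → 0x4482764035BAD445.
0x4482764035BAD445 = 4936638159702905925.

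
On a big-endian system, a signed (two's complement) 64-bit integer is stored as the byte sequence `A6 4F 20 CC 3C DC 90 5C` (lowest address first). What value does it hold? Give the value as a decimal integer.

Big-endian stores the most-significant byte at the lowest address.
The bytes are already most-significant first: 0xA64F20CC3CDC905C.
Top bit is set, so as a signed 64-bit value this is 0xA64F20CC3CDC905C − 2^64 = -6462910878686867364.

-6462910878686867364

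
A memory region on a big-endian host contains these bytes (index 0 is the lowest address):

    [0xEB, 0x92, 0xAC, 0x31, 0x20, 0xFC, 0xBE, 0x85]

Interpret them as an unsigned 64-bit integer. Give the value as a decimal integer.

Big-endian: lowest address holds the most-significant byte.
The bytes are already most-significant first: 0xEB92AC3120FCBE85.
0xEB92AC3120FCBE85 = 16974819272519630469.

16974819272519630469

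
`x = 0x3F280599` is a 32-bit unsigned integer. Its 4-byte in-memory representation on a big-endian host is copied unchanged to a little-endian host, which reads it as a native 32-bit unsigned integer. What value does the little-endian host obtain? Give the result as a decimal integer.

2567252031

Stored big-endian, the bytes at ascending addresses are 3F 28 05 99.
Read back as little-endian, the first byte is least significant, giving 0x9905283F.
0x9905283F = 2567252031.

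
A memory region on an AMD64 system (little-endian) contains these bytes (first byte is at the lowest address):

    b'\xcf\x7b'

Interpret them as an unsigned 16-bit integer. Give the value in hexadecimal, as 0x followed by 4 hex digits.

Little-endian: lowest address holds the least-significant byte.
Reassemble most-significant byte first: 7B CF → 0x7BCF.

0x7BCF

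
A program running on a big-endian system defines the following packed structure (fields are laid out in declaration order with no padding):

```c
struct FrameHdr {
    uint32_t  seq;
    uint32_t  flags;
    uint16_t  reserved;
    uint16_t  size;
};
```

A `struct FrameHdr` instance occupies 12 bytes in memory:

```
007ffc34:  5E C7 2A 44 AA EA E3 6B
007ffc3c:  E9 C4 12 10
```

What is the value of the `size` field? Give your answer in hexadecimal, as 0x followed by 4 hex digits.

`size` follows `seq` (4 B), `flags` (4 B), `reserved` (2 B), so it starts at offset 4 + 4 + 2 = 10 and occupies 2 bytes.
Bytes at offsets 10..11: 12 10.
Big-endian: lowest address holds the most-significant byte.
The bytes are already most-significant first: 0x1210.

0x1210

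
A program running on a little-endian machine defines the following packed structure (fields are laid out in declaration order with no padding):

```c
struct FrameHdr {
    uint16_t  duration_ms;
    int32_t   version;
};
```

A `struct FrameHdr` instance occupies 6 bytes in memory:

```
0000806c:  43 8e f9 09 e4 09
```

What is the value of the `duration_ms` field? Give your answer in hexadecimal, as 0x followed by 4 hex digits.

`duration_ms` is the first field, at byte offset 0, occupying 2 bytes.
Bytes at offsets 0..1: 43 8E.
In little-endian order the low byte comes first in memory.
Reassemble most-significant byte first: 8E 43 → 0x8E43.

0x8E43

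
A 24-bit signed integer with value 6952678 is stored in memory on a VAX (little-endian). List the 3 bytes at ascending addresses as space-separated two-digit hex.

6952678 in hexadecimal, padded to 24 bits, is 0x6A16E6.
Split into bytes (most-significant first): 6A 16 E6.
In little-endian order the low byte comes first in memory.
So at ascending addresses the bytes are E6 16 6A.

E6 16 6A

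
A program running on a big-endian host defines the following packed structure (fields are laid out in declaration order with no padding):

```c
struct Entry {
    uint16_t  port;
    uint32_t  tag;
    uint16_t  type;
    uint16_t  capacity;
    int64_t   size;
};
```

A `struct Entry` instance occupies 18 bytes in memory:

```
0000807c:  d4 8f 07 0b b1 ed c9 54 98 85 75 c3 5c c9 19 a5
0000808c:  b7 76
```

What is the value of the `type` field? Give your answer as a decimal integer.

51540

`type` follows `port` (2 B), `tag` (4 B), so it starts at offset 2 + 4 = 6 and occupies 2 bytes.
Bytes at offsets 6..7: C9 54.
Big-endian: lowest address holds the most-significant byte.
The bytes are already most-significant first: 0xC954.
0xC954 = 51540.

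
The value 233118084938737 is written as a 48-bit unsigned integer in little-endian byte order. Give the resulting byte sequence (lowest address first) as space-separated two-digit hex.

F1 BB A4 08 05 D4

233118084938737 in hexadecimal, padded to 48 bits, is 0xD40508A4BBF1.
Split into bytes (most-significant first): D4 05 08 A4 BB F1.
Little-endian: lowest address holds the least-significant byte.
So at ascending addresses the bytes are F1 BB A4 08 05 D4.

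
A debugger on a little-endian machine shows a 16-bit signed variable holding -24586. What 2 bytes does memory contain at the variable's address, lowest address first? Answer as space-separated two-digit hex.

Two's complement of -24586 in 16 bits: 24586 = 0x600A; invert → 0x9FF5; add 1 → 0x9FF6.
Split into bytes (most-significant first): 9F F6.
In little-endian order the low byte comes first in memory.
So at ascending addresses the bytes are F6 9F.

F6 9F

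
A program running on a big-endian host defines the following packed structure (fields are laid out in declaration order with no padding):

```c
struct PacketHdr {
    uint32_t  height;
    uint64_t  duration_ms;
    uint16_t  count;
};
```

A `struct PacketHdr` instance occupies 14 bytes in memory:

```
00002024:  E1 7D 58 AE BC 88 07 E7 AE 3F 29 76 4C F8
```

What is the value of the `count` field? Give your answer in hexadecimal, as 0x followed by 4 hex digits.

`count` follows `height` (4 B), `duration_ms` (8 B), so it starts at offset 4 + 8 = 12 and occupies 2 bytes.
Bytes at offsets 12..13: 4C F8.
Big-endian stores the most-significant byte at the lowest address.
The bytes are already most-significant first: 0x4CF8.

0x4CF8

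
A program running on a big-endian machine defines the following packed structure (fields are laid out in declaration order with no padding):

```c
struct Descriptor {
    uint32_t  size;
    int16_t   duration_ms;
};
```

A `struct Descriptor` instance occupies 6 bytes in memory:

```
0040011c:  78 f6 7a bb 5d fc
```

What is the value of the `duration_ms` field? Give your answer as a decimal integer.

`duration_ms` follows `size` (4 bytes), so it starts at byte offset 4 and occupies 2 bytes.
Bytes at offsets 4..5: 5D FC.
Big-endian: lowest address holds the most-significant byte.
The bytes are already most-significant first: 0x5DFC.
0x5DFC = 24060.

24060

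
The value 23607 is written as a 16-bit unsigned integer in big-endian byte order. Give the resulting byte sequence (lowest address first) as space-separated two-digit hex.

23607 in hexadecimal, padded to 16 bits, is 0x5C37.
Split into bytes (most-significant first): 5C 37.
In big-endian order the high byte comes first in memory.
So the memory order matches the most-significant-first order: 5C 37.

5C 37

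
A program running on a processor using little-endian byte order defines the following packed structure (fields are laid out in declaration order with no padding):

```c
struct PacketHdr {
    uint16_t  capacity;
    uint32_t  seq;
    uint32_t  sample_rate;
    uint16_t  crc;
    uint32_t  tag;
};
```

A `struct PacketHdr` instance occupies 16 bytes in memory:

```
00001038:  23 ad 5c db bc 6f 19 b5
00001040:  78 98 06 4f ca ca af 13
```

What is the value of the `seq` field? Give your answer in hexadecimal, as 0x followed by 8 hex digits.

`seq` follows `capacity` (2 bytes), so it starts at byte offset 2 and occupies 4 bytes.
Bytes at offsets 2..5: 5C DB BC 6F.
Little-endian: lowest address holds the least-significant byte.
Reassemble most-significant byte first: 6F BC DB 5C → 0x6FBCDB5C.

0x6FBCDB5C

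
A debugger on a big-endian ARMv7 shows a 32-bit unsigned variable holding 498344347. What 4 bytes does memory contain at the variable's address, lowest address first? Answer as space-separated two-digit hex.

1D B4 21 9B

498344347 in hexadecimal, padded to 32 bits, is 0x1DB4219B.
Split into bytes (most-significant first): 1D B4 21 9B.
Big-endian: lowest address holds the most-significant byte.
So the memory order matches the most-significant-first order: 1D B4 21 9B.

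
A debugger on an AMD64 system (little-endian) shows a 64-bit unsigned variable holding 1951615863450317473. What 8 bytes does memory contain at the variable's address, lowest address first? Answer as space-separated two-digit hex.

1951615863450317473 in hexadecimal, padded to 64 bits, is 0x1B158849A6F932A1.
Split into bytes (most-significant first): 1B 15 88 49 A6 F9 32 A1.
Little-endian: lowest address holds the least-significant byte.
So at ascending addresses the bytes are A1 32 F9 A6 49 88 15 1B.

A1 32 F9 A6 49 88 15 1B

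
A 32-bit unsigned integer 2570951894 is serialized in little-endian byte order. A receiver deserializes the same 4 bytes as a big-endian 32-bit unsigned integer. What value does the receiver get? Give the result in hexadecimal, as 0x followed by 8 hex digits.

0xD69C3D99

2570951894 in 32-bit hexadecimal is 0x993D9CD6.
Stored little-endian, the bytes at ascending addresses are D6 9C 3D 99.
Read back as big-endian, the last byte is least significant, giving 0xD69C3D99.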